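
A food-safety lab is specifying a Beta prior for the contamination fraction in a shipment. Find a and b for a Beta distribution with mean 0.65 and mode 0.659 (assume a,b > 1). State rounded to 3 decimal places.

a = 22.967, b = 12.367

With s = a+b: μ = a/s and mode = (a−1)/(s−2). Eliminating a = μs,
μs − 1 = m(s−2) ⇒ s(μ−m) = 1−2m ⇒ s = -0.318/-0.009 = 35.3333.
So a = μs = 22.967, b = (1−μ)s = 12.367.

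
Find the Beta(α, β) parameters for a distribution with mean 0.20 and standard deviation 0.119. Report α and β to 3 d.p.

σ² = 0.119² = 0.014161.
With s = α+β, Var = μ(1−μ)/(s+1), so s+1 = (0.20×0.80)/0.014161 = 11.2986 and s = 10.2986.
α = μs = 2.060, β = (1−μ)s = 8.239.

α = 2.060, β = 8.239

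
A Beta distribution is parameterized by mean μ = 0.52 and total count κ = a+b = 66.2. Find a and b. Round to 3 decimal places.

a = μκ = 0.52×66.2 = 34.424 and b = (1−μ)κ = 0.48×66.2 = 31.776.

a = 34.424, b = 31.776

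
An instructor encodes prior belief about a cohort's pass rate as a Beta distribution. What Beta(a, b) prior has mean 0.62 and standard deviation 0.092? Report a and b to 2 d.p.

a = 16.64, b = 10.20

σ² = 0.092² = 0.008464.
With s = a+b, Var = μ(1−μ)/(s+1), so s+1 = (0.62×0.38)/0.008464 = 27.8355 and s = 26.8355.
a = μs = 16.64, b = (1−μ)s = 10.20.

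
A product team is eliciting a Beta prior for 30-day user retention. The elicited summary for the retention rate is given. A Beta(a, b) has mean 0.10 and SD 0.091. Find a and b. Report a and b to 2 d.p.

First σ² = 0.008281. Setting a = μn, b = (1−μ)n with n = a+b,
μ(1−μ)/(n+1) = 0.008281 ⇒ n+1 = 0.0900/0.008281 = 10.8683 ⇒ n = 9.8683.
Hence a = 0.10×9.8683 = 0.99, b = 0.90×9.8683 = 8.88.

a = 0.99, b = 8.88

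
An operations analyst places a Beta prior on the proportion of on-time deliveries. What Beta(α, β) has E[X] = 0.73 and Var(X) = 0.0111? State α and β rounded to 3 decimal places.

α = 12.232, β = 4.524

Let s = α+β. The Beta variance is μ(1−μ)/(s+1).
So s+1 = μ(1−μ)/σ² = (0.73×0.27)/0.0111 = 0.1971/0.0111 = 17.7568, giving s = 16.7568.
Then α = μs = 0.73×16.7568 = 12.232 and β = (1−μ)s = 0.27×16.7568 = 4.524.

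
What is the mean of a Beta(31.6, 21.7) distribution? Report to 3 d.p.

0.593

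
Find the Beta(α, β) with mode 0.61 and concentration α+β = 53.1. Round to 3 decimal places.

Since the density peak of Beta(α,β) is at (α−1)/(α+β−2),
α = 1 + 0.61(53.1−2) = 32.171 and β = 53.1 − 32.171 = 20.929.

α = 32.171, β = 20.929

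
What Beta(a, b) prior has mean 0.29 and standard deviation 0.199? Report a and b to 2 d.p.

Variance = 0.199² = 0.039601. The moment-matching identity a+b = μ(1−μ)/Var − 1 gives
a+b = 0.2059/0.039601 − 1 = 4.1994, so a = μ·4.1994 = 1.22 and b = (1−μ)·4.1994 = 2.98.

a = 1.22, b = 2.98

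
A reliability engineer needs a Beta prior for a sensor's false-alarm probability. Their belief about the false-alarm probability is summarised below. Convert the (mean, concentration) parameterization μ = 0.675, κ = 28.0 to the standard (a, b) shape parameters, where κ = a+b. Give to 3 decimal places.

a = μκ = 0.675×28.0 = 18.900 and b = (1−μ)κ = 0.325×28.0 = 9.100.

a = 18.900, b = 9.100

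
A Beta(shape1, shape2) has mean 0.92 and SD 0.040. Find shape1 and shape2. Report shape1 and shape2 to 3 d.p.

Variance = 0.040² = 0.001600. The moment-matching identity shape1+shape2 = μ(1−μ)/Var − 1 gives
shape1+shape2 = 0.0736/0.001600 − 1 = 45.0000, so shape1 = μ·45.0000 = 41.400 and shape2 = (1−μ)·45.0000 = 3.600.

shape1 = 41.400, shape2 = 3.600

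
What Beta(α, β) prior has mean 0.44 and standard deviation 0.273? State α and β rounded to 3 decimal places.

α = 1.015, β = 1.291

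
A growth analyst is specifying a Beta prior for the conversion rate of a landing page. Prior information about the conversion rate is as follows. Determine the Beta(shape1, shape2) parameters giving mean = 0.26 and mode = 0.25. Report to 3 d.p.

shape1 = 13.000, shape2 = 37.000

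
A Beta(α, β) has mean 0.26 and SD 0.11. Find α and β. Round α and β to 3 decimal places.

α = 3.874, β = 11.027

σ² = 0.11² = 0.0121.
With s = α+β, Var = μ(1−μ)/(s+1), so s+1 = (0.26×0.74)/0.0121 = 15.9008 and s = 14.9008.
α = μs = 3.874, β = (1−μ)s = 11.027.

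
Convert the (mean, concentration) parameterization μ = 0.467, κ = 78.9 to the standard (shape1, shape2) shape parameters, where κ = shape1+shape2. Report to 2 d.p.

shape1 = 36.85, shape2 = 42.05

Split κ in proportion μ : (1−μ): shape1 = 0.467·78.9 = 36.85, shape2 = 78.9 − 36.85 = 42.05.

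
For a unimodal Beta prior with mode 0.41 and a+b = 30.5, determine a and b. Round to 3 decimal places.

a = 12.685, b = 17.815

For a,b>1 the mode is (a−1)/(a+b−2), so a = mode·(κ−2)+1 = 0.41×28.5+1 = 12.685.
And b = (1−mode)·(κ−2)+1 = 0.59×28.5+1 = 17.815.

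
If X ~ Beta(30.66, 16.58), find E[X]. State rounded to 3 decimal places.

E[X] = α/(α+β) = 30.66/47.24 = 0.649.

0.649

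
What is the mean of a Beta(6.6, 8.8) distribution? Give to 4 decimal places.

The Beta mean is α/(α+β) = 6.6/(6.6+8.8) = 0.4286.

0.4286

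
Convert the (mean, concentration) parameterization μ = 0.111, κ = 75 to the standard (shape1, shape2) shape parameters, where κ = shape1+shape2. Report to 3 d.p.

shape1 = 8.325, shape2 = 66.675

Split κ in proportion μ : (1−μ): shape1 = 0.111·75 = 8.325, shape2 = 75 − 8.325 = 66.675.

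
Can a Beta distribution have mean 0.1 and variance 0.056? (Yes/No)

Yes

For any Beta, Var(X) < E[X]·(1−E[X]).
Here μ(1−μ) = 0.1×0.9 = 0.09, and 0.056 < 0.09.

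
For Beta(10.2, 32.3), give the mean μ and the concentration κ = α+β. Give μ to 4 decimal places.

κ = α+β = 10.2+32.3 = 42.5; μ = α/κ = 10.2/42.5 = 0.2400.

μ = 0.2400, κ = 42.5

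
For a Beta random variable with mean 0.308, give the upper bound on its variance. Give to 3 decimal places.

0.213

Var = μ(1−μ)/(α+β+1), which approaches μ(1−μ) as α+β → 0.
So the supremum is μ(1−μ) = 0.308×0.692 = 0.213.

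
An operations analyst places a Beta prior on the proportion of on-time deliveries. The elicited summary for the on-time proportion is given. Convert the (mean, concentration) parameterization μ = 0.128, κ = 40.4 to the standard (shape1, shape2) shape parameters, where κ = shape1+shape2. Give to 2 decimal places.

Split κ in proportion μ : (1−μ): shape1 = 0.128·40.4 = 5.17, shape2 = 40.4 − 5.17 = 35.23.

shape1 = 5.17, shape2 = 35.23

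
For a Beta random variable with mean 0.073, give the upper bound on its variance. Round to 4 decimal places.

For fixed mean μ the Beta variance is μ(1−μ)/(α+β+1), increasing as α+β decreases.
Its least upper bound (not attained) is μ(1−μ) = 0.073·0.927 = 0.0677.

0.0677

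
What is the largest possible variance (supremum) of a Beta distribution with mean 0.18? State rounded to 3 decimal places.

For fixed mean μ the Beta variance is μ(1−μ)/(α+β+1), increasing as α+β decreases.
Its least upper bound (not attained) is μ(1−μ) = 0.18·0.82 = 0.148.

0.148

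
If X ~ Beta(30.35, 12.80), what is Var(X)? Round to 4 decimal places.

μ = 30.35/43.15 = 0.703360; Var = μ(1−μ)/(α+β+1) = 0.2086446/44.15 = 0.0047.

0.0047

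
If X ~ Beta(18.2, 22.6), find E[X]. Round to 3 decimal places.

0.446

The Beta mean is α/(α+β) = 18.2/(18.2+22.6) = 0.446.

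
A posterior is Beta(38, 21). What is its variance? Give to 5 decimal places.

μ = 38/59 = 0.644068; Var = μ(1−μ)/(α+β+1) = 0.2292445/60 = 0.00382.

0.00382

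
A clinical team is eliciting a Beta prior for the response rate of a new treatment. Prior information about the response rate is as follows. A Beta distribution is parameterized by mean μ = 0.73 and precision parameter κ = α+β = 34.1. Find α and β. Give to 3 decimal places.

α = 24.893, β = 9.207

α = μκ = 0.73×34.1 = 24.893 and β = (1−μ)κ = 0.27×34.1 = 9.207.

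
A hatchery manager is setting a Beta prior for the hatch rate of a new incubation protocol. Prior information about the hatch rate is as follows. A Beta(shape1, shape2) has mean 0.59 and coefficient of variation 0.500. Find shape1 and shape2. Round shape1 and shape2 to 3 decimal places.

shape1 = 1.050, shape2 = 0.730

Var = (CV·μ)² = (0.500×0.59)² = 0.087025.
shape1+shape2 = μ(1−μ)/Var − 1 = 0.2419/0.087025 − 1 = 1.7797.
Thus shape1 = 0.59·1.7797 = 1.050 and shape2 = 0.41·1.7797 = 0.730.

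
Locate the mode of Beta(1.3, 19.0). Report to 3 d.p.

0.016

With α,β > 1, mode = (α−1)/(α+β−2) = 0.3/18.3 = 0.016.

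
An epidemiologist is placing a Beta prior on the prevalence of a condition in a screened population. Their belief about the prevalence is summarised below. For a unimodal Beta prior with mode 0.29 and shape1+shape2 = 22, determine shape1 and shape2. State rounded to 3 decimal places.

shape1 = 6.800, shape2 = 15.200

For shape1,shape2>1 the mode is (shape1−1)/(shape1+shape2−2), so shape1 = mode·(κ−2)+1 = 0.29×20+1 = 6.800.
And shape2 = (1−mode)·(κ−2)+1 = 0.71×20+1 = 15.200.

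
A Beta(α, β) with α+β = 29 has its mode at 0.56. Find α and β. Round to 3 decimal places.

α = 16.120, β = 12.880

Mode = (α−1)/(κ−2) with κ = α+β, so α−1 = 0.56·27 = 15.120.
α = 16.120; β = κ − α = 12.880.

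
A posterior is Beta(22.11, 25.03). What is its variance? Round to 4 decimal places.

0.0052

Var = αβ/[(α+β)²(α+β+1)] = (22.11×25.03)/(47.14²×48.14) = 553.4133/106975.725944 = 0.0052.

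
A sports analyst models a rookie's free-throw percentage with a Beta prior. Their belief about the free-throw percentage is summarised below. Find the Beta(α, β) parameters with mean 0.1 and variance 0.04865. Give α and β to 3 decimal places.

Write ν = α+β; then α = μν and Var = μ(1−μ)/(ν+1).
ν = μ(1−μ)/Var − 1 = 0.09/0.04865 − 1 = 0.8499.
α = 0.1·0.8499 = 0.085, β = 0.9·0.8499 = 0.765.

α = 0.085, β = 0.765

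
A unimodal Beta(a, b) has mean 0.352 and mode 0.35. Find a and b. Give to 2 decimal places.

a = 52.80, b = 97.20

Let s = a+b. Mean gives a = μs = 0.352s; mode gives (a−1)/(s−2) = 0.35.
Substituting: 0.352s − 1 = 0.35(s−2) = 0.35s − 0.70, so 0.002s = 0.30 and s = 150.0000.
Then a = 0.352×150.0000 = 52.80 and b = s−a = 97.20.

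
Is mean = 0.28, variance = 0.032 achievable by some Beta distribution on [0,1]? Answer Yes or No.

Yes

The Beta variance bound is σ² < μ(1−μ).
Here μ(1−μ) = 0.28×0.72 = 0.2016, and 0.032 < 0.2016.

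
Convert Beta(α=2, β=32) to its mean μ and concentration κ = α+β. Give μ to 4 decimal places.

μ = 0.0588, κ = 34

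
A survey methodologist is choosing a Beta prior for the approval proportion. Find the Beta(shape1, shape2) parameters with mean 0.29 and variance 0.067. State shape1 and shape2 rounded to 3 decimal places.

shape1 = 0.601, shape2 = 1.472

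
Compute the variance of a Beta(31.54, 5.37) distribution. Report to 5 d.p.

0.00328

Var = αβ/[(α+β)²(α+β+1)] = (31.54×5.37)/(36.91²×37.91) = 169.3698/51646.616471 = 0.00328.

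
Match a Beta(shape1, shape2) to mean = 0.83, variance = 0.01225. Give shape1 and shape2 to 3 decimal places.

shape1 = 8.730, shape2 = 1.788

Write ν = shape1+shape2; then shape1 = μν and Var = μ(1−μ)/(ν+1).
ν = μ(1−μ)/Var − 1 = 0.1411/0.01225 − 1 = 10.5184.
shape1 = 0.83·10.5184 = 8.730, shape2 = 0.17·10.5184 = 1.788.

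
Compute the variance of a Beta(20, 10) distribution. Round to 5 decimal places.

μ = 20/30 = 0.666667; Var = μ(1−μ)/(α+β+1) = 0.2222222/31 = 0.00717.

0.00717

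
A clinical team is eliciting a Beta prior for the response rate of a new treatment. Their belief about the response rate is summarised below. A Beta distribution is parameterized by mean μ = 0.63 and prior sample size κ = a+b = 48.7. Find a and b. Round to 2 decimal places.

a = 30.68, b = 18.02

Split κ in proportion μ : (1−μ): a = 0.63·48.7 = 30.68, b = 48.7 − 30.68 = 18.02.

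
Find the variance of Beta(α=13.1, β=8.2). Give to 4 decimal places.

0.0106

α+β = 21.3 and αβ = 107.42, so Var = αβ/[(α+β)²(α+β+1)] = 107.42/10117.287 = 0.0106.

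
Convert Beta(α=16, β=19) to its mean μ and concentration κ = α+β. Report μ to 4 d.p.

μ = 0.4571, κ = 35

κ = α+β = 16+19 = 35; μ = α/κ = 16/35 = 0.4571.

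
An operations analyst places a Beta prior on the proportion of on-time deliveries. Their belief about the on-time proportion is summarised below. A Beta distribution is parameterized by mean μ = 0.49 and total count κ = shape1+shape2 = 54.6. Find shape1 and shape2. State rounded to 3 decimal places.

shape1 = 26.754, shape2 = 27.846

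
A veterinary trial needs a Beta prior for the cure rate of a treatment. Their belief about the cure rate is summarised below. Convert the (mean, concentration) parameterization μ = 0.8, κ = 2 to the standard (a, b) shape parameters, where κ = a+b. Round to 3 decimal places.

a = μκ = 0.8×2 = 1.600 and b = (1−μ)κ = 0.2×2 = 0.400.

a = 1.600, b = 0.400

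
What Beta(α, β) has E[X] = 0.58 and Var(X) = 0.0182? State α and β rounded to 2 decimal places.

Let s = α+β. The Beta variance is μ(1−μ)/(s+1).
So s+1 = μ(1−μ)/σ² = (0.58×0.42)/0.0182 = 0.2436/0.0182 = 13.3846, giving s = 12.3846.
Then α = μs = 0.58×12.3846 = 7.18 and β = (1−μ)s = 0.42×12.3846 = 5.20.

α = 7.18, β = 5.20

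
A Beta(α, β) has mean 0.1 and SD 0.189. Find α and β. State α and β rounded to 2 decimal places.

Variance = 0.189² = 0.035721. The moment-matching identity α+β = μ(1−μ)/Var − 1 gives
α+β = 0.09/0.035721 − 1 = 1.5195, so α = μ·1.5195 = 0.15 and β = (1−μ)·1.5195 = 1.37.

α = 0.15, β = 1.37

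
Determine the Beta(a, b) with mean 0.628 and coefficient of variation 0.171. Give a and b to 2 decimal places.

a = 12.09, b = 7.16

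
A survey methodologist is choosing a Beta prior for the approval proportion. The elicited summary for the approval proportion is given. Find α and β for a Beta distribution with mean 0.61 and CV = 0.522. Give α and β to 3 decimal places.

α = 0.821, β = 0.525

σ = CV·μ = 0.522×0.61 = 0.31842, so σ² = 0.101391.
s+1 = μ(1−μ)/σ² = 0.2379/0.101391 = 2.3464, so s = α+β = 1.3464.
α = μs = 0.821, β = (1−μ)s = 0.525.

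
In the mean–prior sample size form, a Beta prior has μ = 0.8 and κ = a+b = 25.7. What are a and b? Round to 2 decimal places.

a = 20.56, b = 5.14

a = μκ = 0.8×25.7 = 20.56 and b = (1−μ)κ = 0.2×25.7 = 5.14.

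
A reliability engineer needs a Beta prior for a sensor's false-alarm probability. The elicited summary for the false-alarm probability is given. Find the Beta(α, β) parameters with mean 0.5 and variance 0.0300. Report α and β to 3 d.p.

Write ν = α+β; then α = μν and Var = μ(1−μ)/(ν+1).
ν = μ(1−μ)/Var − 1 = 0.25/0.0300 − 1 = 7.3333.
α = 0.5·7.3333 = 3.667, β = 0.5·7.3333 = 3.667.

α = 3.667, β = 3.667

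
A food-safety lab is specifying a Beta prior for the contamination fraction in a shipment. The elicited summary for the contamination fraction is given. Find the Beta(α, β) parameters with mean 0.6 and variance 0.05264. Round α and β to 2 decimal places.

α = 2.14, β = 1.42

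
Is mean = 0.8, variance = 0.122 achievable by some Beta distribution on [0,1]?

Yes

A Beta with mean μ has variance μ(1−μ)/(α+β+1) < μ(1−μ).
Here μ(1−μ) = 0.8×0.2 = 0.16, and 0.122 < 0.16.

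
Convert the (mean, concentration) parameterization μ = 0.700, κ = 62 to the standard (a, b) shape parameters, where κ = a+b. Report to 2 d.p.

a = 43.40, b = 18.60

Split κ in proportion μ : (1−μ): a = 0.700·62 = 43.40, b = 62 − 43.40 = 18.60.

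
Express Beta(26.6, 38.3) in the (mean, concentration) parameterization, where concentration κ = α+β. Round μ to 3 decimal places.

κ = α+β = 26.6+38.3 = 64.9; μ = α/κ = 26.6/64.9 = 0.410.

μ = 0.410, κ = 64.9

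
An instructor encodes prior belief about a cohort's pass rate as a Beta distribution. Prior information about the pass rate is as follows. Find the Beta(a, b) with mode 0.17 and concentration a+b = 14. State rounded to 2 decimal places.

For a,b>1 the mode is (a−1)/(a+b−2), so a = mode·(κ−2)+1 = 0.17×12+1 = 3.04.
And b = (1−mode)·(κ−2)+1 = 0.83×12+1 = 10.96.

a = 3.04, b = 10.96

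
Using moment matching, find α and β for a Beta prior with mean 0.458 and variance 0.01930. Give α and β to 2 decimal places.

Write ν = α+β; then α = μν and Var = μ(1−μ)/(ν+1).
ν = μ(1−μ)/Var − 1 = 0.248236/0.01930 − 1 = 11.8620.
α = 0.458·11.8620 = 5.43, β = 0.542·11.8620 = 6.43.

α = 5.43, β = 6.43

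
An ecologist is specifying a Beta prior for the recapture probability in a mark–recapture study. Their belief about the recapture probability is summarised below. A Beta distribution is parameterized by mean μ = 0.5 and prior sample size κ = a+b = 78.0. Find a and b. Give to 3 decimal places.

a = 39.000, b = 39.000

Split κ in proportion μ : (1−μ): a = 0.5·78.0 = 39.000, b = 78.0 − 39.000 = 39.000.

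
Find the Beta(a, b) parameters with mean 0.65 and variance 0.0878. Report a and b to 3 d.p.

a = 1.034, b = 0.557

Write ν = a+b; then a = μν and Var = μ(1−μ)/(ν+1).
ν = μ(1−μ)/Var − 1 = 0.2275/0.0878 − 1 = 1.5911.
a = 0.65·1.5911 = 1.034, b = 0.35·1.5911 = 0.557.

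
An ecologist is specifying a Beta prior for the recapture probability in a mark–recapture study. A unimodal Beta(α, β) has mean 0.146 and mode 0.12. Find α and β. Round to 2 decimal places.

α = 4.27, β = 24.96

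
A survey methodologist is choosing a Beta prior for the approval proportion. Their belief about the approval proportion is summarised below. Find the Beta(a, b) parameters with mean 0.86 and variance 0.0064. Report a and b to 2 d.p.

a = 15.32, b = 2.49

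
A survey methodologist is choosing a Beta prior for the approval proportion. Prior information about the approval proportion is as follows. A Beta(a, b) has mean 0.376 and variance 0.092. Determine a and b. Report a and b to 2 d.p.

By moment matching, a+b = μ(1−μ)/σ² − 1 = (0.376·0.624)/0.092 − 1 = 2.5503 − 1 = 1.5503.
Since a/(a+b) = μ, a = 0.376·1.5503 = 0.58 and b = 0.624·1.5503 = 0.97.

a = 0.58, b = 0.97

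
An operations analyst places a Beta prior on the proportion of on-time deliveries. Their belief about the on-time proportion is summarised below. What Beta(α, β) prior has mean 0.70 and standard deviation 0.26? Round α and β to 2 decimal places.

α = 1.47, β = 0.63

First σ² = 0.0676. Setting α = μn, β = (1−μ)n with n = α+β,
μ(1−μ)/(n+1) = 0.0676 ⇒ n+1 = 0.2100/0.0676 = 3.1065 ⇒ n = 2.1065.
Hence α = 0.70×2.1065 = 1.47, β = 0.30×2.1065 = 0.63.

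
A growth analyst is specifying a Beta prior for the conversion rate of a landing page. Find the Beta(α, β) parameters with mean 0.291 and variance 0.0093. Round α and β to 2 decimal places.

Write ν = α+β; then α = μν and Var = μ(1−μ)/(ν+1).
ν = μ(1−μ)/Var − 1 = 0.206319/0.0093 − 1 = 21.1848.
α = 0.291·21.1848 = 6.16, β = 0.709·21.1848 = 15.02.

α = 6.16, β = 15.02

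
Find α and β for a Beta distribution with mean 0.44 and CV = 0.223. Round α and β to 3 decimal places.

σ = CV·μ = 0.223×0.44 = 0.09812, so σ² = 0.009628.
s+1 = μ(1−μ)/σ² = 0.2464/0.009628 = 25.5933, so s = α+β = 24.5933.
α = μs = 10.821, β = (1−μ)s = 13.772.

α = 10.821, β = 13.772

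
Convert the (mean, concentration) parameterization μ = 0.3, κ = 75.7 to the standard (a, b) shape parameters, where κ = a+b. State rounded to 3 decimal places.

a = 22.710, b = 52.990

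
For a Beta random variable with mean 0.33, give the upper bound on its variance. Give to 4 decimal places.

0.2211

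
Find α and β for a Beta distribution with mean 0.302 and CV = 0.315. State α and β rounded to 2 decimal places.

α = 6.73, β = 15.56

Var = (CV·μ)² = (0.315×0.302)² = 0.009050.
α+β = μ(1−μ)/Var − 1 = 0.210796/0.009050 − 1 = 22.2931.
Thus α = 0.302·22.2931 = 6.73 and β = 0.698·22.2931 = 15.56.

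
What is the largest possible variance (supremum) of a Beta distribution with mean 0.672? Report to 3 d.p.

0.220

Var = μ(1−μ)/(α+β+1), which approaches μ(1−μ) as α+β → 0.
So the supremum is μ(1−μ) = 0.672×0.328 = 0.220.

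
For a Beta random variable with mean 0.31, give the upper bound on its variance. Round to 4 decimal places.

0.2139

For fixed mean μ the Beta variance is μ(1−μ)/(α+β+1), increasing as α+β decreases.
Its least upper bound (not attained) is μ(1−μ) = 0.31·0.69 = 0.2139.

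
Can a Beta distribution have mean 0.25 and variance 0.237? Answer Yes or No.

No

For any Beta, Var(X) < E[X]·(1−E[X]).
Here μ(1−μ) = 0.25×0.75 = 0.1875, and 0.237 ≥ 0.1875.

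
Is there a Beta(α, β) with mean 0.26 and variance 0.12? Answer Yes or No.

Yes

For any Beta, Var(X) < E[X]·(1−E[X]).
Here μ(1−μ) = 0.26×0.74 = 0.1924, and 0.12 < 0.1924.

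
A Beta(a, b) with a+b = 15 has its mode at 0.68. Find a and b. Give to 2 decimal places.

Since the density peak of Beta(a,b) is at (a−1)/(a+b−2),
a = 1 + 0.68(15−2) = 9.84 and b = 15 − 9.84 = 5.16.

a = 9.84, b = 5.16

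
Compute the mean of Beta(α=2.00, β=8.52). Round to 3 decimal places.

E[X] = α/(α+β) = 2.00/10.52 = 0.190.

0.190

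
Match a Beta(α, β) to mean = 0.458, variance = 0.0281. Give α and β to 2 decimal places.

By moment matching, α+β = μ(1−μ)/σ² − 1 = (0.458·0.542)/0.0281 − 1 = 8.8340 − 1 = 7.8340.
Since α/(α+β) = μ, α = 0.458·7.8340 = 3.59 and β = 0.542·7.8340 = 4.25.

α = 3.59, β = 4.25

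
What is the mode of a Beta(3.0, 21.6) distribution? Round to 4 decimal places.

0.0885

The density x^(α−1)(1−x)^(β−1) is maximised at (α−1)/(α+β−2) = 2.0/22.6 = 0.0885.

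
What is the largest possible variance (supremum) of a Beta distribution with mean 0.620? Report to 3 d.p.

Var = μ(1−μ)/(α+β+1), which approaches μ(1−μ) as α+β → 0.
So the supremum is μ(1−μ) = 0.620×0.380 = 0.236.

0.236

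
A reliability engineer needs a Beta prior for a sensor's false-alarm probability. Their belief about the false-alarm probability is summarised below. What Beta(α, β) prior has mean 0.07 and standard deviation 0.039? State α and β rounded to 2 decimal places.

First σ² = 0.001521. Setting α = μn, β = (1−μ)n with n = α+β,
μ(1−μ)/(n+1) = 0.001521 ⇒ n+1 = 0.0651/0.001521 = 42.8008 ⇒ n = 41.8008.
Hence α = 0.07×41.8008 = 2.93, β = 0.93×41.8008 = 38.87.

α = 2.93, β = 38.87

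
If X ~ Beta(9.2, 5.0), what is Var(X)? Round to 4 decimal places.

0.0150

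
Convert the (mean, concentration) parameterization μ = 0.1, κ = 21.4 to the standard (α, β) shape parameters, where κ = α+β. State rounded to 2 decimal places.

α = μκ = 0.1×21.4 = 2.14 and β = (1−μ)κ = 0.9×21.4 = 19.26.

α = 2.14, β = 19.26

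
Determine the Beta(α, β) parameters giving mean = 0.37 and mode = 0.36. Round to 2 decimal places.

α = 10.36, β = 17.64

Let s = α+β. Mean gives α = μs = 0.37s; mode gives (α−1)/(s−2) = 0.36.
Substituting: 0.37s − 1 = 0.36(s−2) = 0.36s − 0.72, so 0.01s = 0.28 and s = 28.0000.
Then α = 0.37×28.0000 = 10.36 and β = s−α = 17.64.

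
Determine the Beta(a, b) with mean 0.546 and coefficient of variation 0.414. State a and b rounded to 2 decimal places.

a = 2.10, b = 1.75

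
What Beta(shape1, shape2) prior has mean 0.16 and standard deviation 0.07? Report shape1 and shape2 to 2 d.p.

First σ² = 0.0049. Setting shape1 = μn, shape2 = (1−μ)n with n = shape1+shape2,
μ(1−μ)/(n+1) = 0.0049 ⇒ n+1 = 0.1344/0.0049 = 27.4286 ⇒ n = 26.4286.
Hence shape1 = 0.16×26.4286 = 4.23, shape2 = 0.84×26.4286 = 22.20.

shape1 = 4.23, shape2 = 22.20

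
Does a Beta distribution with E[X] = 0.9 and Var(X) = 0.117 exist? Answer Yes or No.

The Beta variance bound is σ² < μ(1−μ).
Here μ(1−μ) = 0.9×0.1 = 0.09, and 0.117 ≥ 0.09.

No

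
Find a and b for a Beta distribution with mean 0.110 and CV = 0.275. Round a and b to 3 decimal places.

a = 11.659, b = 94.329

Var = (CV·μ)² = (0.275×0.110)² = 0.000915.
a+b = μ(1−μ)/Var − 1 = 0.097900/0.000915 − 1 = 105.9872.
Thus a = 0.110·105.9872 = 11.659 and b = 0.890·105.9872 = 94.329.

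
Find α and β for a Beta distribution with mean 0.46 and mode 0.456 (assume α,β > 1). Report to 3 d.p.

α = 10.120, β = 11.880

With s = α+β: μ = α/s and mode = (α−1)/(s−2). Eliminating α = μs,
μs − 1 = m(s−2) ⇒ s(μ−m) = 1−2m ⇒ s = 0.088/0.004 = 22.0000.
So α = μs = 10.120, β = (1−μ)s = 11.880.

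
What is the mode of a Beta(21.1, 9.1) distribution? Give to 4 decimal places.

0.7128

The density x^(α−1)(1−x)^(β−1) is maximised at (α−1)/(α+β−2) = 20.1/28.2 = 0.7128.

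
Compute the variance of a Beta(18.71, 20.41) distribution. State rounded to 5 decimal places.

Var = αβ/[(α+β)²(α+β+1)] = (18.71×20.41)/(39.12²×40.12) = 381.8711/61398.620928 = 0.00622.

0.00622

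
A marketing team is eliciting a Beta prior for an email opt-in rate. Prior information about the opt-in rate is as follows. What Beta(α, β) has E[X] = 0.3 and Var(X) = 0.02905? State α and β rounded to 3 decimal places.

α = 1.869, β = 4.360

By moment matching, α+β = μ(1−μ)/σ² − 1 = (0.3·0.7)/0.02905 − 1 = 7.2289 − 1 = 6.2289.
Since α/(α+β) = μ, α = 0.3·6.2289 = 1.869 and β = 0.7·6.2289 = 4.360.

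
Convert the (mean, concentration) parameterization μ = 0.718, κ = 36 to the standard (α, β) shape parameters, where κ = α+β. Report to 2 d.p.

α = 25.85, β = 10.15

α = μκ = 0.718×36 = 25.85 and β = (1−μ)κ = 0.282×36 = 10.15.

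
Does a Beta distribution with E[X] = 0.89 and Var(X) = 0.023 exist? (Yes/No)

For any Beta, Var(X) < E[X]·(1−E[X]).
Here μ(1−μ) = 0.89×0.11 = 0.0979, and 0.023 < 0.0979.

Yes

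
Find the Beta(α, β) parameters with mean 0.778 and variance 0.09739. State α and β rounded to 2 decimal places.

α = 0.60, β = 0.17

By moment matching, α+β = μ(1−μ)/σ² − 1 = (0.778·0.222)/0.09739 − 1 = 1.7734 − 1 = 0.7734.
Since α/(α+β) = μ, α = 0.778·0.7734 = 0.60 and β = 0.222·0.7734 = 0.17.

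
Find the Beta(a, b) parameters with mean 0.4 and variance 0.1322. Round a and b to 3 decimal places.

a = 0.326, b = 0.489

Write ν = a+b; then a = μν and Var = μ(1−μ)/(ν+1).
ν = μ(1−μ)/Var − 1 = 0.24/0.1322 − 1 = 0.8154.
a = 0.4·0.8154 = 0.326, b = 0.6·0.8154 = 0.489.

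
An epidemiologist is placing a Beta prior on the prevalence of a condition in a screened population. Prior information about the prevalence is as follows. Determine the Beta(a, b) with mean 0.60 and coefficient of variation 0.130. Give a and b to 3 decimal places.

a = 23.069, b = 15.379

Var = (CV·μ)² = (0.130×0.60)² = 0.006084.
a+b = μ(1−μ)/Var − 1 = 0.2400/0.006084 − 1 = 38.4477.
Thus a = 0.60·38.4477 = 23.069 and b = 0.40·38.4477 = 15.379.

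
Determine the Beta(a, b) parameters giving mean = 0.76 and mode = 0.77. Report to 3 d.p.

a = 41.040, b = 12.960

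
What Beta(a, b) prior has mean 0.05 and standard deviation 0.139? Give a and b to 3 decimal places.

a = 0.073, b = 1.386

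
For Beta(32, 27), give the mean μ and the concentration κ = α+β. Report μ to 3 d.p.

μ = 0.542, κ = 59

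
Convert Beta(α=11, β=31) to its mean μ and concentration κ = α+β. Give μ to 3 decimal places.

κ = α+β = 11+31 = 42; μ = α/κ = 11/42 = 0.262.

μ = 0.262, κ = 42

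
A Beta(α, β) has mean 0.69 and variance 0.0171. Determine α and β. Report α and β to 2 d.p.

α = 7.94, β = 3.57

Let s = α+β. The Beta variance is μ(1−μ)/(s+1).
So s+1 = μ(1−μ)/σ² = (0.69×0.31)/0.0171 = 0.2139/0.0171 = 12.5088, giving s = 11.5088.
Then α = μs = 0.69×11.5088 = 7.94 and β = (1−μ)s = 0.31×11.5088 = 3.57.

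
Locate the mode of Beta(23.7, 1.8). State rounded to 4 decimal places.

0.9660

The density x^(α−1)(1−x)^(β−1) is maximised at (α−1)/(α+β−2) = 22.7/23.5 = 0.9660.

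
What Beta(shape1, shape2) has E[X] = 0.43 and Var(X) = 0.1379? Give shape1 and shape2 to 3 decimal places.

shape1 = 0.334, shape2 = 0.443

Let s = shape1+shape2. The Beta variance is μ(1−μ)/(s+1).
So s+1 = μ(1−μ)/σ² = (0.43×0.57)/0.1379 = 0.2451/0.1379 = 1.7774, giving s = 0.7774.
Then shape1 = μs = 0.43×0.7774 = 0.334 and shape2 = (1−μ)s = 0.57×0.7774 = 0.443.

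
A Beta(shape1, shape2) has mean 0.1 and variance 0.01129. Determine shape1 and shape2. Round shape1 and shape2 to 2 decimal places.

By moment matching, shape1+shape2 = μ(1−μ)/σ² − 1 = (0.1·0.9)/0.01129 − 1 = 7.9717 − 1 = 6.9717.
Since shape1/(shape1+shape2) = μ, shape1 = 0.1·6.9717 = 0.70 and shape2 = 0.9·6.9717 = 6.27.

shape1 = 0.70, shape2 = 6.27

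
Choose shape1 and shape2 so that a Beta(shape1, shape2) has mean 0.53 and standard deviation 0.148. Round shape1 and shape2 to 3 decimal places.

shape1 = 5.497, shape2 = 4.875

Variance = 0.148² = 0.021904. The moment-matching identity shape1+shape2 = μ(1−μ)/Var − 1 gives
shape1+shape2 = 0.2491/0.021904 − 1 = 10.3724, so shape1 = μ·10.3724 = 5.497 and shape2 = (1−μ)·10.3724 = 4.875.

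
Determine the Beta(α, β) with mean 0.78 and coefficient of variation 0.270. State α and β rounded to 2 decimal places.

α = 2.24, β = 0.63

Var = (CV·μ)² = (0.270×0.78)² = 0.044352.
α+β = μ(1−μ)/Var − 1 = 0.1716/0.044352 − 1 = 2.8690.
Thus α = 0.78·2.8690 = 2.24 and β = 0.22·2.8690 = 0.63.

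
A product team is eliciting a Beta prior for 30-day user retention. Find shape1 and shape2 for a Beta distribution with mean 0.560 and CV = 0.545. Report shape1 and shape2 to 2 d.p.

shape1 = 0.92, shape2 = 0.72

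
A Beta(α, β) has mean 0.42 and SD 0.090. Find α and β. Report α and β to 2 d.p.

α = 12.21, β = 16.86

First σ² = 0.008100. Setting α = μn, β = (1−μ)n with n = α+β,
μ(1−μ)/(n+1) = 0.008100 ⇒ n+1 = 0.2436/0.008100 = 30.0741 ⇒ n = 29.0741.
Hence α = 0.42×29.0741 = 12.21, β = 0.58×29.0741 = 16.86.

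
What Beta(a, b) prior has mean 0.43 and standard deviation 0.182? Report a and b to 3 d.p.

a = 2.752, b = 3.648

σ² = 0.182² = 0.033124.
With s = a+b, Var = μ(1−μ)/(s+1), so s+1 = (0.43×0.57)/0.033124 = 7.3995 and s = 6.3995.
a = μs = 2.752, b = (1−μ)s = 3.648.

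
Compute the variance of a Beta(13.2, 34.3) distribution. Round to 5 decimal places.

0.00414

α+β = 47.5 and αβ = 452.76, so Var = αβ/[(α+β)²(α+β+1)] = 452.76/109428.125 = 0.00414.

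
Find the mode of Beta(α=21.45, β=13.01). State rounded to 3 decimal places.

With α,β > 1, mode = (α−1)/(α+β−2) = 20.45/32.46 = 0.630.

0.630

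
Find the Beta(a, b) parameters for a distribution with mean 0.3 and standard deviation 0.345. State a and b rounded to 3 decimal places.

a = 0.229, b = 0.535

Variance = 0.345² = 0.119025. The moment-matching identity a+b = μ(1−μ)/Var − 1 gives
a+b = 0.21/0.119025 − 1 = 0.7643, so a = μ·0.7643 = 0.229 and b = (1−μ)·0.7643 = 0.535.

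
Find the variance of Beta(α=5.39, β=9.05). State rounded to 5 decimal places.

0.01515

μ = 5.39/14.44 = 0.373269; Var = μ(1−μ)/(α+β+1) = 0.2339392/15.44 = 0.01515.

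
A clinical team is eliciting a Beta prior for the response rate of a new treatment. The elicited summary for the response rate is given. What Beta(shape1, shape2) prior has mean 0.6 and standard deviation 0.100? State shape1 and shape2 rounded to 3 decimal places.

shape1 = 13.800, shape2 = 9.200

Variance = 0.100² = 0.010000. The moment-matching identity shape1+shape2 = μ(1−μ)/Var − 1 gives
shape1+shape2 = 0.24/0.010000 − 1 = 23.0000, so shape1 = μ·23.0000 = 13.800 and shape2 = (1−μ)·23.0000 = 9.200.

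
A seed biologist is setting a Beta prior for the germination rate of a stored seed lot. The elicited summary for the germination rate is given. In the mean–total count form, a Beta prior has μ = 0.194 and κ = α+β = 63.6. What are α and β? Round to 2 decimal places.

α = 12.34, β = 51.26

α = μκ = 0.194×63.6 = 12.34 and β = (1−μ)κ = 0.806×63.6 = 51.26.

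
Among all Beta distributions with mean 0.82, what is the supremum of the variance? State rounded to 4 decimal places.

For fixed mean μ the Beta variance is μ(1−μ)/(α+β+1), increasing as α+β decreases.
Its least upper bound (not attained) is μ(1−μ) = 0.82·0.18 = 0.1476.

0.1476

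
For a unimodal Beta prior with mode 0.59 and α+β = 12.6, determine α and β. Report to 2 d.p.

Since the density peak of Beta(α,β) is at (α−1)/(α+β−2),
α = 1 + 0.59(12.6−2) = 7.25 and β = 12.6 − 7.25 = 5.35.

α = 7.25, β = 5.35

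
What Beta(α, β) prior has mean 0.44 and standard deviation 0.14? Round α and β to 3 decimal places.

First σ² = 0.0196. Setting α = μn, β = (1−μ)n with n = α+β,
μ(1−μ)/(n+1) = 0.0196 ⇒ n+1 = 0.2464/0.0196 = 12.5714 ⇒ n = 11.5714.
Hence α = 0.44×11.5714 = 5.091, β = 0.56×11.5714 = 6.480.

α = 5.091, β = 6.480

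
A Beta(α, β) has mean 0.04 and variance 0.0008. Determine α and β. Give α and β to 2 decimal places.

Let s = α+β. The Beta variance is μ(1−μ)/(s+1).
So s+1 = μ(1−μ)/σ² = (0.04×0.96)/0.0008 = 0.0384/0.0008 = 48.0000, giving s = 47.0000.
Then α = μs = 0.04×47.0000 = 1.88 and β = (1−μ)s = 0.96×47.0000 = 45.12.

α = 1.88, β = 45.12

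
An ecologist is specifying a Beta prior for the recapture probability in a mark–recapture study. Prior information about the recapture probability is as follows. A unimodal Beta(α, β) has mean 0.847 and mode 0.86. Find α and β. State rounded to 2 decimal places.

α = 46.91, β = 8.47

With s = α+β: μ = α/s and mode = (α−1)/(s−2). Eliminating α = μs,
μs − 1 = m(s−2) ⇒ s(μ−m) = 1−2m ⇒ s = -0.72/-0.013 = 55.3846.
So α = μs = 46.91, β = (1−μ)s = 8.47.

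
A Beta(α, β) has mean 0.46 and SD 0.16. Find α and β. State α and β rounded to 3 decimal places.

α = 4.003, β = 4.700

σ² = 0.16² = 0.0256.
With s = α+β, Var = μ(1−μ)/(s+1), so s+1 = (0.46×0.54)/0.0256 = 9.7031 and s = 8.7031.
α = μs = 4.003, β = (1−μ)s = 4.700.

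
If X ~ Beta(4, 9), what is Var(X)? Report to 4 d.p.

μ = 4/13 = 0.307692; Var = μ(1−μ)/(α+β+1) = 0.2130178/14 = 0.0152.

0.0152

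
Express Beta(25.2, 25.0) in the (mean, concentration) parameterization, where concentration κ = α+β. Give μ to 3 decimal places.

μ = 0.502, κ = 50.2

κ = α+β = 25.2+25.0 = 50.2; μ = α/κ = 25.2/50.2 = 0.502.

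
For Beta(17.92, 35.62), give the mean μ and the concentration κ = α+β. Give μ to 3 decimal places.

κ = α+β = 17.92+35.62 = 53.54; μ = α/κ = 17.92/53.54 = 0.335.

μ = 0.335, κ = 53.54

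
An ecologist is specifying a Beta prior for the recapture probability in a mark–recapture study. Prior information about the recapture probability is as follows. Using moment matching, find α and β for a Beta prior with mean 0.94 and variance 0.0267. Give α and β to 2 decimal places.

Let s = α+β. The Beta variance is μ(1−μ)/(s+1).
So s+1 = μ(1−μ)/σ² = (0.94×0.06)/0.0267 = 0.0564/0.0267 = 2.1124, giving s = 1.1124.
Then α = μs = 0.94×1.1124 = 1.05 and β = (1−μ)s = 0.06×1.1124 = 0.07.

α = 1.05, β = 0.07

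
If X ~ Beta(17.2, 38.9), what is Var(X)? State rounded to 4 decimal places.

μ = 17.2/56.1 = 0.306595; Var = μ(1−μ)/(α+β+1) = 0.2125946/57.1 = 0.0037.

0.0037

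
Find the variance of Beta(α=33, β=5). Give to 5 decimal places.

0.00293

μ = 33/38 = 0.868421; Var = μ(1−μ)/(α+β+1) = 0.1142659/39 = 0.00293.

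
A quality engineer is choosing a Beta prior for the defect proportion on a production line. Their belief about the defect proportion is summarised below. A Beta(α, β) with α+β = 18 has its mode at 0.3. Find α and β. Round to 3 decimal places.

α = 5.800, β = 12.200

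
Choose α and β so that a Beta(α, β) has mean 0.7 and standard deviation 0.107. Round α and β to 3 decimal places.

α = 12.140, β = 5.203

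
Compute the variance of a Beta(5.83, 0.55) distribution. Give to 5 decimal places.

μ = 5.83/6.38 = 0.913793; Var = μ(1−μ)/(α+β+1) = 0.0787753/7.38 = 0.01067.

0.01067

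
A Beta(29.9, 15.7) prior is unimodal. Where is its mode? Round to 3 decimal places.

0.663

With α,β > 1, mode = (α−1)/(α+β−2) = 28.9/43.6 = 0.663.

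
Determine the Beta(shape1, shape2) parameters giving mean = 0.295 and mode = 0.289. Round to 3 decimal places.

shape1 = 20.748, shape2 = 49.585

Let s = shape1+shape2. Mean gives shape1 = μs = 0.295s; mode gives (shape1−1)/(s−2) = 0.289.
Substituting: 0.295s − 1 = 0.289(s−2) = 0.289s − 0.578, so 0.006s = 0.422 and s = 70.3333.
Then shape1 = 0.295×70.3333 = 20.748 and shape2 = s−shape1 = 49.585.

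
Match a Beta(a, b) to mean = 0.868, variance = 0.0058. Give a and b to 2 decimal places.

a = 16.28, b = 2.48

Let s = a+b. The Beta variance is μ(1−μ)/(s+1).
So s+1 = μ(1−μ)/σ² = (0.868×0.132)/0.0058 = 0.114576/0.0058 = 19.7545, giving s = 18.7545.
Then a = μs = 0.868×18.7545 = 16.28 and b = (1−μ)s = 0.132×18.7545 = 2.48.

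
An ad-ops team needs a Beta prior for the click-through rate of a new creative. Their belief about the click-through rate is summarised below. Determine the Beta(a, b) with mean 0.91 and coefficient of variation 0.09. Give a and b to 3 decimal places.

σ = CV·μ = 0.09×0.91 = 0.08190, so σ² = 0.006708.
s+1 = μ(1−μ)/σ² = 0.0819/0.006708 = 12.2100, so s = a+b = 11.2100.
a = μs = 10.201, b = (1−μ)s = 1.009.

a = 10.201, b = 1.009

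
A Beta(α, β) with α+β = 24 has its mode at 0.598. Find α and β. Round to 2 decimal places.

α = 14.16, β = 9.84

Since the density peak of Beta(α,β) is at (α−1)/(α+β−2),
α = 1 + 0.598(24−2) = 14.16 and β = 24 − 14.16 = 9.84.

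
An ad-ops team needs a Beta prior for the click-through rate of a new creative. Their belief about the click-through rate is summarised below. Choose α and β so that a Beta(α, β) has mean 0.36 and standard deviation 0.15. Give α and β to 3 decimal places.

α = 3.326, β = 5.914

First σ² = 0.0225. Setting α = μn, β = (1−μ)n with n = α+β,
μ(1−μ)/(n+1) = 0.0225 ⇒ n+1 = 0.2304/0.0225 = 10.2400 ⇒ n = 9.2400.
Hence α = 0.36×9.2400 = 3.326, β = 0.64×9.2400 = 5.914.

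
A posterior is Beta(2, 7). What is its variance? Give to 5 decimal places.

α+β = 9 and αβ = 14, so Var = αβ/[(α+β)²(α+β+1)] = 14/810 = 0.01728.

0.01728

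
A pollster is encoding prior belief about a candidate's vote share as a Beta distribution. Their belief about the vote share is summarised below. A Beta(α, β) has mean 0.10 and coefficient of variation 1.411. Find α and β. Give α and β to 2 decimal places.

σ = CV·μ = 1.411×0.10 = 0.14110, so σ² = 0.019909.
s+1 = μ(1−μ)/σ² = 0.0900/0.019909 = 4.5205, so s = α+β = 3.5205.
α = μs = 0.35, β = (1−μ)s = 3.17.

α = 0.35, β = 3.17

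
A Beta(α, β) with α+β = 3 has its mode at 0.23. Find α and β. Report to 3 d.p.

Mode = (α−1)/(κ−2) with κ = α+β, so α−1 = 0.23·1 = 0.230.
α = 1.230; β = κ − α = 1.770.

α = 1.230, β = 1.770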